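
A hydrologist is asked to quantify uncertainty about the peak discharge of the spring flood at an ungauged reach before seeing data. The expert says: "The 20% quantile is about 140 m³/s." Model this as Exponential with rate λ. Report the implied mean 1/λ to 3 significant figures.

P(T < 140.0) = 1 − e^(−λ·140.0) = 0.2, so λ = −ln(1−0.2)/140.0 = −ln(0.8)/140.0 = 0.00159.
Mean = 1/λ = 627 m³/s.

mean ≈ 627 m³/s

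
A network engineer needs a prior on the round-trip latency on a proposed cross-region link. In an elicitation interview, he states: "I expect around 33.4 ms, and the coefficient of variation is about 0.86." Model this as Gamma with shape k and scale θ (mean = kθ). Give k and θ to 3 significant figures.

k ≈ 1.35, θ ≈ 24.7

For Gamma(k, scale θ): mean = kθ, variance = kθ², so CV = 1/√k.
CV = 0.86, hence k = 1/CV² = 1.35.
Then θ = mean/k = 33.4/1.35 = 24.7.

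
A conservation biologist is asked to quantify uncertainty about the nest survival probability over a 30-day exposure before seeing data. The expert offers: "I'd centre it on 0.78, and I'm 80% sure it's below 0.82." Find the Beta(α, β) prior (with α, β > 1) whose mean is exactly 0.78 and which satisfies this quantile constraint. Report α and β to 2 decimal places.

With mean 0.78 fixed, write α = 0.78s, β = 0.22s where s = α+β.
Need P(θ < 0.82) = 0.8 under Beta(0.78s, 0.22s). Normal approximation: (q−m)/√(m(1−m)/s) ≈ z_{0.8} = 0.842, so s ≈ 0.78·0.22·(0.842)²/(0.82−0.78)² = 76.0.
At s = 76.0: P(θ<0.82) ≈ 0.796. Adjusting to match 0.8 gives s ≈ 78.13.
So α = 0.78·78.13 ≈ 60.94, β = 0.22·78.13 ≈ 17.19.

α ≈ 60.94, β ≈ 17.19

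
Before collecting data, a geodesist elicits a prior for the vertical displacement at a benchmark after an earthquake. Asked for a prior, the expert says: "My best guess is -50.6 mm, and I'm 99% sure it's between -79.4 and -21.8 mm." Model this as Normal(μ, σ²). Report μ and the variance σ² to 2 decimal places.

μ = -50.60, σ² = 125.01

A symmetric 99% interval runs μ ± z·σ with z = 2.576.
Half-width = 28.8, so σ = 28.8/2.576 = 11.181 and σ² = 125.01.
μ is the stated best guess, -50.60.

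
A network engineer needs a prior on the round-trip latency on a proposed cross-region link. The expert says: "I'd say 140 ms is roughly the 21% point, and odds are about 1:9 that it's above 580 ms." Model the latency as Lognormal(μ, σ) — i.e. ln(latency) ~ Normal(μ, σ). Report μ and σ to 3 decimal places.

If T ~ Lognormal(μ,σ) then ln T ~ Normal(μ,σ), so the p-quantile of ln T is μ + z_p·σ.
ln(140) = 4.942 and ln(580) = 6.363; z_{0.21} = -0.8064, z_{0.9} = 1.282.
σ = (6.363 − 4.942)/(1.282 − (-0.8064)) = 0.681.
μ = 4.942 − (-0.8064)·0.681 = 5.491.

μ ≈ 5.491, σ ≈ 0.681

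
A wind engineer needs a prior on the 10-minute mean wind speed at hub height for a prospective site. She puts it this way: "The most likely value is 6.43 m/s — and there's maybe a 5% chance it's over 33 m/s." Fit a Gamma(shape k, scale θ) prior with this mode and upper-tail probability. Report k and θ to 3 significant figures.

Gamma(k,θ) with k>1 has mode (k−1)θ, so θ = 6.43/(k−1).
Need P(X < 33) = 0.95 with θ tied to k this way. Start at k = 2, θ = 6.43: P(X<33) ≈ 0.964.
Too high — lower k to spread out. Iterating converges to k ≈ 1.89.
Then θ = 6.43/(1.89−1) ≈ 7.23.

k ≈ 1.89, θ ≈ 7.23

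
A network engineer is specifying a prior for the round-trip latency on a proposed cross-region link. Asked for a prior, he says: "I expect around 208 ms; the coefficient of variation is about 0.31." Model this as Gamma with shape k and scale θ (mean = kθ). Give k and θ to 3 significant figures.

k ≈ 10.4, θ ≈ 20

For Gamma(k, scale θ): mean = kθ, variance = kθ², so CV = 1/√k.
CV = 0.31, hence k = 1/CV² = 10.4.
Then θ = mean/k = 208/10.4 = 20.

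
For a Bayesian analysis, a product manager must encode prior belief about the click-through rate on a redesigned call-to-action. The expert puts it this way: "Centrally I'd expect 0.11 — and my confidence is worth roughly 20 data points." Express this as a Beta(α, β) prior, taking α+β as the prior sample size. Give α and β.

α = 2.2, β = 17.8

Under the effective-sample-size interpretation, Beta(α, β) has prior mean α/(α+β) and prior sample size α+β.
So α+β = 20 and α/(α+β) = 0.11, giving α = 0.11·20 = 2.2 and β = 20 − 2.2 = 17.8.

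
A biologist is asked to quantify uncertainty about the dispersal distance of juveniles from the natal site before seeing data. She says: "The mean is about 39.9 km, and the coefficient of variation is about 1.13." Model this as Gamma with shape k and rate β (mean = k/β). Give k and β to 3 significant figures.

For Gamma(k, rate β): mean = k/β, variance = k/β², so CV = 1/√k.
CV = 1.13, hence k = 1/CV² = 0.783.
Then β = k/mean = 0.783/39.9 = 0.0196.

k ≈ 0.783, β ≈ 0.0196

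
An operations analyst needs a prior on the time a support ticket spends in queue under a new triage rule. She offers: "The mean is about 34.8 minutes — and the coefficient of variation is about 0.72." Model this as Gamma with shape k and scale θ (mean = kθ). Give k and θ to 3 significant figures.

k ≈ 1.93, θ ≈ 18

For Gamma(k, scale θ): mean = kθ, variance = kθ², so CV = 1/√k.
CV = 0.72, hence k = 1/CV² = 1.93.
Then θ = mean/k = 34.8/1.93 = 18.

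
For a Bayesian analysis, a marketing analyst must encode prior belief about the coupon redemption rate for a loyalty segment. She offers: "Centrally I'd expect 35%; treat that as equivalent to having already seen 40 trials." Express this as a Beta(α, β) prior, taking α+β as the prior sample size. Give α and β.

α = 14, β = 26

Under the effective-sample-size interpretation, Beta(α, β) has prior mean α/(α+β) and prior sample size α+β.
So α+β = 40 and α/(α+β) = 0.35, giving α = 0.35·40 = 14 and β = 40 − 14 = 26.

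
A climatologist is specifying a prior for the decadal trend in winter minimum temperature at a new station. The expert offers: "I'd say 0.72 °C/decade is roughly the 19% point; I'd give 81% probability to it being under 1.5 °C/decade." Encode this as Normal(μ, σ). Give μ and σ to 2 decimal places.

μ = 1.11, σ = 0.44

For Normal(μ,σ), the p-quantile is μ + z_p·σ. Here z_{0.19} = -0.8779, z_{0.81} = 0.8779.
So 0.72 = μ − 0.8779σ and 1.5 = μ + 0.8779σ.
Subtracting: σ = (1.5 − 0.72)/(0.8779 − (-0.8779)) = 0.44.
Then μ = 0.72 − (-0.8779)·0.44 = 1.11.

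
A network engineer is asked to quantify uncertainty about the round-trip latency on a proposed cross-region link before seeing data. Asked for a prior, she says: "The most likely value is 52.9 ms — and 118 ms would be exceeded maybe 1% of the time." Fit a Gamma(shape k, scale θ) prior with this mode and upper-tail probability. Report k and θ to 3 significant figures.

k ≈ 8.47, θ ≈ 7.08

Gamma(k,θ) with k>1 has mode (k−1)θ, so θ = 52.9/(k−1).
Need P(X < 118) = 0.99 with θ tied to k this way. Start at k = 2, θ = 52.9: P(X<118) ≈ 0.653.
Too low — raise k to concentrate. Iterating converges to k ≈ 8.47.
Then θ = 52.9/(8.47−1) ≈ 7.08.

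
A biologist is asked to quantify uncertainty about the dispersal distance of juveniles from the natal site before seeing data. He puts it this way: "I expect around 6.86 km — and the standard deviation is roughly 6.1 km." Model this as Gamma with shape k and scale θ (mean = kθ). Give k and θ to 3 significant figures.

For Gamma(k, scale θ): mean = kθ, variance = kθ², so CV = 1/√k.
CV = SD/mean = 6.1/6.86 = 0.8892, hence k = 1/CV² = 1.26.
Then θ = mean/k = 6.86/1.26 = 5.42.

k ≈ 1.26, θ ≈ 5.42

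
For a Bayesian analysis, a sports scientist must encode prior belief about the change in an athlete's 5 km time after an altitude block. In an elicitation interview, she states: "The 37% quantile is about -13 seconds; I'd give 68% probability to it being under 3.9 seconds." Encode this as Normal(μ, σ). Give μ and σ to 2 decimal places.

μ = -5.99, σ = 21.14

For Normal(μ,σ), the p-quantile is μ + z_p·σ. Here z_{0.37} = -0.3319, z_{0.68} = 0.4677.
So -13 = μ − 0.3319σ and 3.9 = μ + 0.4677σ.
Subtracting: σ = (3.9 − -13)/(0.4677 − (-0.3319)) = 21.14.
Then μ = -13 − (-0.3319)·21.14 = -5.99.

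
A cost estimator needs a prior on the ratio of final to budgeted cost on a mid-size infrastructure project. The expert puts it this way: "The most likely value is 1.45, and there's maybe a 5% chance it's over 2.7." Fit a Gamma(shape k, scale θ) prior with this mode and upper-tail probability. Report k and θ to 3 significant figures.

k ≈ 8.2, θ ≈ 0.201

Gamma(k,θ) with k>1 has mode (k−1)θ, so θ = 1.45/(k−1).
Need P(X < 2.7) = 0.95 with θ tied to k this way. Start at k = 2, θ = 1.45: P(X<2.7) ≈ 0.555.
Too low — raise k to concentrate. Iterating converges to k ≈ 8.2.
Then θ = 1.45/(8.2−1) ≈ 0.201.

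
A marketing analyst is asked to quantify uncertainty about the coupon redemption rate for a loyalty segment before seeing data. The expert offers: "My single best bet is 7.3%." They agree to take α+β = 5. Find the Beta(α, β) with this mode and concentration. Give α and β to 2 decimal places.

α = 1.22, β = 3.78

For α,β > 1 the Beta mode is (α−1)/(α+β−2). With α+β = 5, the mode is (α−1)/3.
Set (α−1)/3 = 0.073 → α = 1 + 0.073·3 = 1.22.
β = 5 − α = 3.78.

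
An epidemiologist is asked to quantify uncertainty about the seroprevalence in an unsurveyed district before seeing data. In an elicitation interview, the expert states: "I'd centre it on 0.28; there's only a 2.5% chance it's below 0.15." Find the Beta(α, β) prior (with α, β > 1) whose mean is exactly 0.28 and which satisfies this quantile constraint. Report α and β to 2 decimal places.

With mean 0.28 fixed, write α = 0.28s, β = 0.72s where s = α+β.
Need P(θ < 0.15) = 0.025 under Beta(0.28s, 0.72s). Normal approximation: (q−m)/√(m(1−m)/s) ≈ z_{0.025} = -1.96, so s ≈ 0.28·0.72·(-1.96)²/(0.15−0.28)² = 45.8.
At s = 45.8: P(θ<0.15) ≈ 0.014. Adjusting to match 0.025 gives s ≈ 37.22.
So α = 0.28·37.22 ≈ 10.42, β = 0.72·37.22 ≈ 26.80.

α ≈ 10.42, β ≈ 26.80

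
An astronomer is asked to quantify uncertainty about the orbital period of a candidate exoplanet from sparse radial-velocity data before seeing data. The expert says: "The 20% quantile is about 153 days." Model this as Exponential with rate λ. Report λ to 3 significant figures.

P(T < 153.0) = 1 − e^(−λ·153.0) = 0.2, so λ = −ln(1−0.2)/153.0 = −ln(0.8)/153.0 = 0.00146.

λ ≈ 0.00146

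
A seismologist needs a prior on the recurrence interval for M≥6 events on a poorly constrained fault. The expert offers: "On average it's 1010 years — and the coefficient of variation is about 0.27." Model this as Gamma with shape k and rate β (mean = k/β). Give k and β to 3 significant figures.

For Gamma(k, rate β): mean = k/β, variance = k/β², so CV = 1/√k.
CV = 0.27, hence k = 1/CV² = 13.7.
Then β = k/mean = 13.7/1010 = 0.0136.

k ≈ 13.7, β ≈ 0.0136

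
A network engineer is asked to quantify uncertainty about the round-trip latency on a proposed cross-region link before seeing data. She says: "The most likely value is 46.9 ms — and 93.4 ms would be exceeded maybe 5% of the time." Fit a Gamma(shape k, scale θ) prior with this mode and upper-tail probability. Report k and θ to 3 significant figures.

Gamma(k,θ) with k>1 has mode (k−1)θ, so θ = 46.9/(k−1).
Need P(X < 93.4) = 0.95 with θ tied to k this way. Start at k = 2, θ = 46.9: P(X<93.4) ≈ 0.592.
Too low — raise k to concentrate. Iterating converges to k ≈ 6.84.
Then θ = 46.9/(6.84−1) ≈ 8.03.

k ≈ 6.84, θ ≈ 8.03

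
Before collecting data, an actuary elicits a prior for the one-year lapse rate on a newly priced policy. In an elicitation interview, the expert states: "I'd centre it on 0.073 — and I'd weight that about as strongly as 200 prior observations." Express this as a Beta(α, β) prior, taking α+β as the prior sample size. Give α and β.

α = 14.6, β = 185.4

Under the effective-sample-size interpretation, Beta(α, β) has prior mean α/(α+β) and prior sample size α+β.
So α+β = 200 and α/(α+β) = 0.073, giving α = 0.073·200 = 14.6 and β = 200 − 14.6 = 185.4.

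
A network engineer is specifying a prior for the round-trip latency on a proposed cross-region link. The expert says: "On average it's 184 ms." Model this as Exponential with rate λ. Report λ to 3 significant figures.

λ ≈ 0.00543

Exponential mean = 1/λ, so λ = 1/184.0 = 0.00543.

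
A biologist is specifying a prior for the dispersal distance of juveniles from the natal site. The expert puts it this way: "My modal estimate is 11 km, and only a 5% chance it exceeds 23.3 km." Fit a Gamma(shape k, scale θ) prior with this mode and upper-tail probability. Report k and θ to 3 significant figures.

Gamma(k,θ) with k>1 has mode (k−1)θ, so θ = 11/(k−1).
Need P(X < 23.3) = 0.95 with θ tied to k this way. Start at k = 2, θ = 11: P(X<23.3) ≈ 0.625.
Too low — raise k to concentrate. Iterating converges to k ≈ 5.9.
Then θ = 11/(5.9−1) ≈ 2.25.

k ≈ 5.9, θ ≈ 2.25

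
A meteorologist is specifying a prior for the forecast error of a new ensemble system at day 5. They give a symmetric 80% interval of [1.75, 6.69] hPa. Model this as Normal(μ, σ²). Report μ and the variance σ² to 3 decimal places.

A symmetric 80% interval runs μ ± z·σ with z = 1.282.
Half-width = 2.47, so σ = 2.47/1.282 = 1.9274 and σ² = 3.715.
μ is the interval midpoint, 4.220.

μ = 4.220, σ² = 3.715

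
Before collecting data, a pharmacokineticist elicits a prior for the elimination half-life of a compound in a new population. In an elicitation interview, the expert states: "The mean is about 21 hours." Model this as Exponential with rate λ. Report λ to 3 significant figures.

λ ≈ 0.0476

Exponential mean = 1/λ, so λ = 1/21.0 = 0.0476.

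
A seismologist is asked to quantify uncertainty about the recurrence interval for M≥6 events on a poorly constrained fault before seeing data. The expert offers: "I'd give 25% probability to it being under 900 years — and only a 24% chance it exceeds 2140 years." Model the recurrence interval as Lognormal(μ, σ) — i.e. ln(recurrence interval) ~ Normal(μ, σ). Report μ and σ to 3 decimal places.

If T ~ Lognormal(μ,σ) then ln T ~ Normal(μ,σ), so the p-quantile of ln T is μ + z_p·σ.
ln(900) = 6.802 and ln(2140) = 7.669; z_{0.25} = -0.6745, z_{0.76} = 0.7063.
σ = (7.669 − 6.802)/(0.7063 − (-0.6745)) = 0.627.
μ = 6.802 − (-0.6745)·0.627 = 7.225.

μ ≈ 7.225, σ ≈ 0.627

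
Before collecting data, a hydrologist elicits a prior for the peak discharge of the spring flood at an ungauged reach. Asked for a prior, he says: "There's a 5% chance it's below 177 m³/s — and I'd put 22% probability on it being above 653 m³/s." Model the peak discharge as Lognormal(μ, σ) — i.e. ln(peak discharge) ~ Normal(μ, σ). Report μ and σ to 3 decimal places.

μ ≈ 6.065, σ ≈ 0.540

If T ~ Lognormal(μ,σ) then ln T ~ Normal(μ,σ), so the p-quantile of ln T is μ + z_p·σ.
ln(177) = 5.176 and ln(653) = 6.482; z_{0.05} = -1.645, z_{0.78} = 0.7722.
σ = (6.482 − 5.176)/(0.7722 − (-1.645)) = 0.540.
μ = 5.176 − (-1.645)·0.540 = 6.065.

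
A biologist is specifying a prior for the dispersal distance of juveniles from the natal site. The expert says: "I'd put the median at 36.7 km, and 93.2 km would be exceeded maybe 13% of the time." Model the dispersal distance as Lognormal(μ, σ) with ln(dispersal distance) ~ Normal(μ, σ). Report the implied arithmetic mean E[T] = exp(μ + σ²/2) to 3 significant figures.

If T ~ Lognormal(μ,σ) then ln T ~ Normal(μ,σ), so the p-quantile of ln T is μ + z_p·σ.
ln(36.7) = 3.603 and ln(93.2) = 4.535; z_{0.5} = 0, z_{0.87} = 1.126.
σ = (4.535 − 3.603)/(1.126 − (0)) = 0.827.
μ = 3.603 − (0)·0.827 = 3.603.
E[T] = exp(μ + σ²/2) = exp(3.603 + 0.3423) = 51.7 km.

E[T] ≈ 51.7 km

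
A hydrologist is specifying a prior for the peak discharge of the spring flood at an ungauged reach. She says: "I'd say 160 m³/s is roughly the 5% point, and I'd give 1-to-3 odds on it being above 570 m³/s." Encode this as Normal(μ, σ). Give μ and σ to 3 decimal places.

μ = 450.768, σ = 176.774

For Normal(μ,σ), the p-quantile is μ + z_p·σ. Here z_{0.05} = -1.645, z_{0.75} = 0.6745.
So 160 = μ − 1.645σ and 570 = μ + 0.6745σ.
Subtracting: σ = (570 − 160)/(0.6745 − (-1.645)) = 176.774.
Then μ = 160 − (-1.645)·176.774 = 450.768.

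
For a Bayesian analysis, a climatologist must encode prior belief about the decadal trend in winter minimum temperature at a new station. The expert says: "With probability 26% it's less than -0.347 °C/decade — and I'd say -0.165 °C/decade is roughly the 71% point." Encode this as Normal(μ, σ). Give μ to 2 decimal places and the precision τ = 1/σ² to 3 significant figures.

μ = -0.25, τ = 43.2

The p-quantile of Normal(μ,σ) is μ + z_p·σ, with z_{0.26} = -0.6433 and z_{0.71} = 0.5534.
Eliminate σ: μ = (z₂·x₁ − z₁·x₂)/(z₂ − z₁) = (0.5534·-0.347 − (-0.6433)·-0.165)/1.197 = -0.25.
Then σ = (x₂ − x₁)/(z₂ − z₁) = (-0.165 − -0.347)/1.197 = 0.15.
Precision τ = 1/σ² = 1/0.1521² = 43.2.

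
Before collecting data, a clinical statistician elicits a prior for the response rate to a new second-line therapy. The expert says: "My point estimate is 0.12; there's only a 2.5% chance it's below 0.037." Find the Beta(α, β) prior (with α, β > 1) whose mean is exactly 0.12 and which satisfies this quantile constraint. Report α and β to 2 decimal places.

α ≈ 4.32, β ≈ 31.71

With mean 0.12 fixed, write α = 0.12s, β = 0.88s where s = α+β.
Need P(θ < 0.037) = 0.025 under Beta(0.12s, 0.88s). Normal approximation: (q−m)/√(m(1−m)/s) ≈ z_{0.025} = -1.96, so s ≈ 0.12·0.88·(-1.96)²/(0.037−0.12)² = 58.9.
At s = 58.9: P(θ<0.037) ≈ 0.005. Adjusting to match 0.025 gives s ≈ 36.04.
So α = 0.12·36.04 ≈ 4.32, β = 0.88·36.04 ≈ 31.71.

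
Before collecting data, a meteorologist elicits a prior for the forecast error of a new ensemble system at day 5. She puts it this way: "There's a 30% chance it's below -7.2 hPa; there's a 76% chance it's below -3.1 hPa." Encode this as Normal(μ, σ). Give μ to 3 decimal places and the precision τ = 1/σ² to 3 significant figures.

The p-quantile of Normal(μ,σ) is μ + z_p·σ, with z_{0.3} = -0.5244 and z_{0.76} = 0.7063.
Eliminate σ: μ = (z₂·x₁ − z₁·x₂)/(z₂ − z₁) = (0.7063·-7.2 − (-0.5244)·-3.1)/1.231 = -5.453.
Then σ = (x₂ − x₁)/(z₂ − z₁) = (-3.1 − -7.2)/1.231 = 3.331.
Precision τ = 1/σ² = 1/3.331² = 0.0901.

μ = -5.453, τ = 0.0901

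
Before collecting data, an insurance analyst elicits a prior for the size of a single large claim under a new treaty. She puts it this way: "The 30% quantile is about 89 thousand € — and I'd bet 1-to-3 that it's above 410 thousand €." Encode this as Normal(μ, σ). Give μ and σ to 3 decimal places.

μ = 229.407, σ = 267.748

For Normal(μ,σ), the p-quantile is μ + z_p·σ. Here z_{0.3} = -0.5244, z_{0.75} = 0.6745.
So 89 = μ − 0.5244σ and 410 = μ + 0.6745σ.
Subtracting: σ = (410 − 89)/(0.6745 − (-0.5244)) = 267.748.
Then μ = 89 − (-0.5244)·267.748 = 229.407.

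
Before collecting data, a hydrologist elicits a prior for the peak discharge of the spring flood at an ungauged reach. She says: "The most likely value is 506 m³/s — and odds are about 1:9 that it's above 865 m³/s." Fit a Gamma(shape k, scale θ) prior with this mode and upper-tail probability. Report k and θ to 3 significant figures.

Gamma(k,θ) with k>1 has mode (k−1)θ, so θ = 506/(k−1).
Need P(X < 865) = 0.9 with θ tied to k this way. Start at k = 2, θ = 506: P(X<865) ≈ 0.510.
Too low — raise k to concentrate. Iterating converges to k ≈ 7.59.
Then θ = 506/(7.59−1) ≈ 76.8.

k ≈ 7.59, θ ≈ 76.8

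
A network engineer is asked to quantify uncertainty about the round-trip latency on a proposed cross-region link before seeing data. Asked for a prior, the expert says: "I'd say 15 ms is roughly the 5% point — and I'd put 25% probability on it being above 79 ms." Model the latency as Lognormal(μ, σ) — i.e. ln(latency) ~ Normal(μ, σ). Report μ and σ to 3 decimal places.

μ ≈ 3.886, σ ≈ 0.716

If T ~ Lognormal(μ,σ) then ln T ~ Normal(μ,σ), so the p-quantile of ln T is μ + z_p·σ.
ln(15) = 2.708 and ln(79) = 4.369; z_{0.05} = -1.645, z_{0.75} = 0.6745.
σ = (4.369 − 2.708)/(0.6745 − (-1.645)) = 0.716.
μ = 2.708 − (-1.645)·0.716 = 3.886.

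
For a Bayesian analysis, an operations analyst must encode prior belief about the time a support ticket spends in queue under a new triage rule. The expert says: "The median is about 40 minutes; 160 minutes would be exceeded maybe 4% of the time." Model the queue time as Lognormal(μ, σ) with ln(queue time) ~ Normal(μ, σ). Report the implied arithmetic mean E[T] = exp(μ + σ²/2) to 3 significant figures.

E[T] ≈ 54.7 minutes

If T ~ Lognormal(μ,σ) then ln T ~ Normal(μ,σ), so the p-quantile of ln T is μ + z_p·σ.
ln(40) = 3.689 and ln(160) = 5.075; z_{0.5} = 0, z_{0.96} = 1.751.
σ = (5.075 − 3.689)/(1.751 − (0)) = 0.792.
μ = 3.689 − (0)·0.792 = 3.689.
E[T] = exp(μ + σ²/2) = exp(3.689 + 0.3135) = 54.7 minutes.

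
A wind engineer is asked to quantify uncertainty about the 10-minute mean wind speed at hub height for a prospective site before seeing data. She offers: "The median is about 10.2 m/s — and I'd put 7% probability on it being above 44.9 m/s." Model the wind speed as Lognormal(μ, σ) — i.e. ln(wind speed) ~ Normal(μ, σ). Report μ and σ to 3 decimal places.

μ ≈ 2.322, σ ≈ 1.004

If T ~ Lognormal(μ,σ) then ln T ~ Normal(μ,σ), so the p-quantile of ln T is μ + z_p·σ.
ln(10.2) = 2.322 and ln(44.9) = 3.804; z_{0.5} = 0, z_{0.93} = 1.476.
σ = (3.804 − 2.322)/(1.476 − (0)) = 1.004.
μ = 2.322 − (0)·1.004 = 2.322.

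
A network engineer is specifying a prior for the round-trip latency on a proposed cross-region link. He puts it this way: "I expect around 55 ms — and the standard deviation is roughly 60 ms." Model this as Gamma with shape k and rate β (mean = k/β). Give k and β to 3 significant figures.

k ≈ 0.84, β ≈ 0.0153

For Gamma(k, rate β): mean = k/β, variance = k/β², so CV = 1/√k.
CV = SD/mean = 60/55 = 1.091, hence k = 1/CV² = 0.84.
Then β = k/mean = 0.84/55 = 0.0153.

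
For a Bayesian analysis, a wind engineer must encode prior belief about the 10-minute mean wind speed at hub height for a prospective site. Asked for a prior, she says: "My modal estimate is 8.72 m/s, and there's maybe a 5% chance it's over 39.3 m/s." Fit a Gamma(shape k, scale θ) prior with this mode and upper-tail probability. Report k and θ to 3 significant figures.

Gamma(k,θ) with k>1 has mode (k−1)θ, so θ = 8.72/(k−1).
Need P(X < 39.3) = 0.95 with θ tied to k this way. Start at k = 2, θ = 8.72: P(X<39.3) ≈ 0.939.
Too low — raise k to concentrate. Iterating converges to k ≈ 2.08.
Then θ = 8.72/(2.08−1) ≈ 8.06.

k ≈ 2.08, θ ≈ 8.06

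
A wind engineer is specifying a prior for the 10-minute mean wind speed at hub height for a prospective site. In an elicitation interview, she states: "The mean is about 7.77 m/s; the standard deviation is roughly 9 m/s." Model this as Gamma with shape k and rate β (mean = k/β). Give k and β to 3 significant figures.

For Gamma(k, rate β): mean = k/β, variance = k/β², so CV = 1/√k.
CV = SD/mean = 9/7.77 = 1.158, hence k = 1/CV² = 0.745.
Then β = k/mean = 0.745/7.77 = 0.0959.

k ≈ 0.745, β ≈ 0.0959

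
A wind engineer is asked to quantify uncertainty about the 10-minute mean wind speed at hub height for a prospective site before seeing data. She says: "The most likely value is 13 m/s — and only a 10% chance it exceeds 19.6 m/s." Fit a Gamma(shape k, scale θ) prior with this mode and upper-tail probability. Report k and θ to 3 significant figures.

k ≈ 12, θ ≈ 1.18

Gamma(k,θ) with k>1 has mode (k−1)θ, so θ = 13/(k−1).
Need P(X < 19.6) = 0.9 with θ tied to k this way. Start at k = 2, θ = 13: P(X<19.6) ≈ 0.445.
Too low — raise k to concentrate. Iterating converges to k ≈ 12.
Then θ = 13/(12−1) ≈ 1.18.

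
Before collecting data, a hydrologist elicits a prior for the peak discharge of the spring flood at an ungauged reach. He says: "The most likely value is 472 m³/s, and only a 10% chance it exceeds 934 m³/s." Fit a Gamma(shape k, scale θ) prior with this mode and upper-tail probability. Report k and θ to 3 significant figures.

Gamma(k,θ) with k>1 has mode (k−1)θ, so θ = 472/(k−1).
Need P(X < 934) = 0.9 with θ tied to k this way. Start at k = 2, θ = 472: P(X<934) ≈ 0.588.
Too low — raise k to concentrate. Iterating converges to k ≈ 5.11.
Then θ = 472/(5.11−1) ≈ 115.

k ≈ 5.11, θ ≈ 115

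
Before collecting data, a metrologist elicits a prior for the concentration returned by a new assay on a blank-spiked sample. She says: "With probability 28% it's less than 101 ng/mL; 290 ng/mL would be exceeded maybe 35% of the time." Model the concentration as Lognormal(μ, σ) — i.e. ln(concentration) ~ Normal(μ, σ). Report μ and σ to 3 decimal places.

If T ~ Lognormal(μ,σ) then ln T ~ Normal(μ,σ), so the p-quantile of ln T is μ + z_p·σ.
ln(101) = 4.615 and ln(290) = 5.67; z_{0.28} = -0.5828, z_{0.65} = 0.3853.
σ = (5.67 − 4.615)/(0.3853 − (-0.5828)) = 1.089.
μ = 4.615 − (-0.5828)·1.089 = 5.250.

μ ≈ 5.250, σ ≈ 1.089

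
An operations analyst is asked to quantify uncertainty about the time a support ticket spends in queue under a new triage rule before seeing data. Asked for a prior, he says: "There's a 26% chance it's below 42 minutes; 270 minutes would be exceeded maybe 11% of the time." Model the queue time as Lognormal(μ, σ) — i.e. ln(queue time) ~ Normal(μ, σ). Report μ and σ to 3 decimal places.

μ ≈ 4.378, σ ≈ 0.995

If T ~ Lognormal(μ,σ) then ln T ~ Normal(μ,σ), so the p-quantile of ln T is μ + z_p·σ.
ln(42) = 3.738 and ln(270) = 5.598; z_{0.26} = -0.6433, z_{0.89} = 1.227.
σ = (5.598 − 3.738)/(1.227 − (-0.6433)) = 0.995.
μ = 3.738 − (-0.6433)·0.995 = 4.378.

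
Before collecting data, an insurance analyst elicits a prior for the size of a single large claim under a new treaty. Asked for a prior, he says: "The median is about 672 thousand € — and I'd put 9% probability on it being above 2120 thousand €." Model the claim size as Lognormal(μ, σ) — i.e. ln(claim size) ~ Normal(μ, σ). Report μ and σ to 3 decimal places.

μ ≈ 6.510, σ ≈ 0.857

If T ~ Lognormal(μ,σ) then ln T ~ Normal(μ,σ), so the p-quantile of ln T is μ + z_p·σ.
ln(672) = 6.51 and ln(2120) = 7.659; z_{0.5} = 0, z_{0.91} = 1.341.
σ = (7.659 − 6.51)/(1.341 − (0)) = 0.857.
μ = 6.51 − (0)·0.857 = 6.510.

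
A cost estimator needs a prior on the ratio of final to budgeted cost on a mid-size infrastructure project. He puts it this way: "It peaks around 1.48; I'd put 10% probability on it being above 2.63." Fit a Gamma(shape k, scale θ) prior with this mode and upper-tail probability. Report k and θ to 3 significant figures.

Gamma(k,θ) with k>1 has mode (k−1)θ, so θ = 1.48/(k−1).
Need P(X < 2.63) = 0.9 with θ tied to k this way. Start at k = 2, θ = 1.48: P(X<2.63) ≈ 0.530.
Too low — raise k to concentrate. Iterating converges to k ≈ 6.75.
Then θ = 1.48/(6.75−1) ≈ 0.257.

k ≈ 6.75, θ ≈ 0.257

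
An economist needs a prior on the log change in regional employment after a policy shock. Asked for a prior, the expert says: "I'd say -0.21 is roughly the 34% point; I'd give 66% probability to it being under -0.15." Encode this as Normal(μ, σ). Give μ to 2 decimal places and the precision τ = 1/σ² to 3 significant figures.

μ = -0.18, τ = 189

For Normal(μ,σ), the p-quantile is μ + z_p·σ. Here z_{0.34} = -0.4125, z_{0.66} = 0.4125.
So -0.21 = μ − 0.4125σ and -0.15 = μ + 0.4125σ.
Subtracting: σ = (-0.15 − -0.21)/(0.4125 − (-0.4125)) = 0.07.
Then μ = -0.21 − (-0.4125)·0.07 = -0.18.
Precision τ = 1/σ² = 1/0.07273² = 189.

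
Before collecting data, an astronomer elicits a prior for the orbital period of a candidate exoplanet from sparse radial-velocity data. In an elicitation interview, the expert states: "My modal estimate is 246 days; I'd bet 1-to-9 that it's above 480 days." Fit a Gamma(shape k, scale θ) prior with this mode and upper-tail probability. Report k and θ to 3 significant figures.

Gamma(k,θ) with k>1 has mode (k−1)θ, so θ = 246/(k−1).
Need P(X < 480) = 0.9 with θ tied to k this way. Start at k = 2, θ = 246: P(X<480) ≈ 0.581.
Too low — raise k to concentrate. Iterating converges to k ≈ 5.29.
Then θ = 246/(5.29−1) ≈ 57.4.

k ≈ 5.29, θ ≈ 57.4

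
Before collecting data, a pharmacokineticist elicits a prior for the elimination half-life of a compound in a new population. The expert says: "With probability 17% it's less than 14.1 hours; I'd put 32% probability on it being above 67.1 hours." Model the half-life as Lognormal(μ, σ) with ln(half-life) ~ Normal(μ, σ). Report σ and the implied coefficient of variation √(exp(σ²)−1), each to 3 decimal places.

σ ≈ 1.097, CV ≈ 1.527

If T ~ Lognormal(μ,σ) then ln T ~ Normal(μ,σ), so the p-quantile of ln T is μ + z_p·σ.
ln(14.1) = 2.646 and ln(67.1) = 4.206; z_{0.17} = -0.9542, z_{0.68} = 0.4677.
σ = (4.206 − 2.646)/(0.4677 − (-0.9542)) = 1.097.
μ = 2.646 − (-0.9542)·1.097 = 3.693.
CV = √(exp(σ²)−1) = √(exp(1.2038)−1) = 1.527.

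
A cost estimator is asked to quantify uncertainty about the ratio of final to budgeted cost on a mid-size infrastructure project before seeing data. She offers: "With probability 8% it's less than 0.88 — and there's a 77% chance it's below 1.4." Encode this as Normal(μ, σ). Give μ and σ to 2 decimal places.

For Normal(μ,σ), the p-quantile is μ + z_p·σ. Here z_{0.08} = -1.405, z_{0.77} = 0.7388.
So 0.88 = μ − 1.405σ and 1.4 = μ + 0.7388σ.
Subtracting: σ = (1.4 − 0.88)/(0.7388 − (-1.405)) = 0.24.
Then μ = 0.88 − (-1.405)·0.24 = 1.22.

μ = 1.22, σ = 0.24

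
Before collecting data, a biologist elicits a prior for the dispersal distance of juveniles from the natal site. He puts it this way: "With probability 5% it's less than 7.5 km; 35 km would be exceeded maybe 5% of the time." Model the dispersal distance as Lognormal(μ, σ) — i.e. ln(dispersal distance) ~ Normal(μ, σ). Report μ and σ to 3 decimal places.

μ ≈ 2.785, σ ≈ 0.468

If T ~ Lognormal(μ,σ) then ln T ~ Normal(μ,σ), so the p-quantile of ln T is μ + z_p·σ.
ln(7.5) = 2.015 and ln(35) = 3.555; z_{0.05} = -1.645, z_{0.95} = 1.645.
σ = (3.555 − 2.015)/(1.645 − (-1.645)) = 0.468.
μ = 2.015 − (-1.645)·0.468 = 2.785.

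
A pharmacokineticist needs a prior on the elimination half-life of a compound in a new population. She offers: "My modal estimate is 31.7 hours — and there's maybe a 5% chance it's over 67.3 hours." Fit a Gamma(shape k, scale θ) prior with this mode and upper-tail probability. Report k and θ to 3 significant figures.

k ≈ 5.87, θ ≈ 6.51

Gamma(k,θ) with k>1 has mode (k−1)θ, so θ = 31.7/(k−1).
Need P(X < 67.3) = 0.95 with θ tied to k this way. Start at k = 2, θ = 31.7: P(X<67.3) ≈ 0.626.
Too low — raise k to concentrate. Iterating converges to k ≈ 5.87.
Then θ = 31.7/(5.87−1) ≈ 6.51.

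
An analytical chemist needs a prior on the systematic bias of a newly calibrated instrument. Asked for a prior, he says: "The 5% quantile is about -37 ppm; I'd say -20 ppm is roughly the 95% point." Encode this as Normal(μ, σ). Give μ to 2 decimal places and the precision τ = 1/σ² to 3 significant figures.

μ = -28.50, τ = 0.0374

For Normal(μ,σ), the p-quantile is μ + z_p·σ. Here z_{0.05} = -1.645, z_{0.95} = 1.645.
So -37 = μ − 1.645σ and -20 = μ + 1.645σ.
Subtracting: σ = (-20 − -37)/(1.645 − (-1.645)) = 5.17.
Then μ = -37 − (-1.645)·5.17 = -28.50.
Precision τ = 1/σ² = 1/5.168² = 0.0374.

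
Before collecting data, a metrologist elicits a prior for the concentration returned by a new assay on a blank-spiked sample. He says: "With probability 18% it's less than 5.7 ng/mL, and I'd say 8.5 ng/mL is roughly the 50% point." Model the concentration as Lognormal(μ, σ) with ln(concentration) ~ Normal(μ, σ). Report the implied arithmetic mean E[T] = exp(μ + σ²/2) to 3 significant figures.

If T ~ Lognormal(μ,σ) then ln T ~ Normal(μ,σ), so the p-quantile of ln T is μ + z_p·σ.
ln(5.7) = 1.74 and ln(8.5) = 2.14; z_{0.18} = -0.9154, z_{0.5} = 0.
σ = (2.14 − 1.74)/(0 − (-0.9154)) = 0.437.
μ = 1.74 − (-0.9154)·0.437 = 2.140.
E[T] = exp(μ + σ²/2) = exp(2.140 + 0.0953) = 9.35 ng/mL.

E[T] ≈ 9.35 ng/mL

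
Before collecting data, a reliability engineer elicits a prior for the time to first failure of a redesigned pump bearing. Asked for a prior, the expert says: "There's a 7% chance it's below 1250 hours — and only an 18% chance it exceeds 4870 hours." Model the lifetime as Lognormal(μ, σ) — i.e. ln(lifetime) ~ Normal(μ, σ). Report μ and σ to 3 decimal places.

μ ≈ 7.970, σ ≈ 0.569

If T ~ Lognormal(μ,σ) then ln T ~ Normal(μ,σ), so the p-quantile of ln T is μ + z_p·σ.
ln(1250) = 7.131 and ln(4870) = 8.491; z_{0.07} = -1.476, z_{0.82} = 0.9154.
σ = (8.491 − 7.131)/(0.9154 − (-1.476)) = 0.569.
μ = 7.131 − (-1.476)·0.569 = 7.970.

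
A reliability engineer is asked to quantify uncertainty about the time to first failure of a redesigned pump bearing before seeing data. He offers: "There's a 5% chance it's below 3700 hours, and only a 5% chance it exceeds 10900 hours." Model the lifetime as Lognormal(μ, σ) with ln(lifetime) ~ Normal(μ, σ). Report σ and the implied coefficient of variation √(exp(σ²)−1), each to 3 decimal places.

If T ~ Lognormal(μ,σ) then ln T ~ Normal(μ,σ), so the p-quantile of ln T is μ + z_p·σ.
ln(3700) = 8.216 and ln(10900) = 9.297; z_{0.05} = -1.645, z_{0.95} = 1.645.
σ = (9.297 − 8.216)/(1.645 − (-1.645)) = 0.328.
μ = 8.216 − (-1.645)·0.328 = 8.756.
CV = √(exp(σ²)−1) = √(exp(0.1079)−1) = 0.337.

σ ≈ 0.328, CV ≈ 0.337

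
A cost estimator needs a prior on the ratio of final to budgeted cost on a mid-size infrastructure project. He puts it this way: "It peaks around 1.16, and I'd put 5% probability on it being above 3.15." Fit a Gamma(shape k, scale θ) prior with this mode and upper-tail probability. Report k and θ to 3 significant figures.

Gamma(k,θ) with k>1 has mode (k−1)θ, so θ = 1.16/(k−1).
Need P(X < 3.15) = 0.95 with θ tied to k this way. Start at k = 2, θ = 1.16: P(X<3.15) ≈ 0.754.
Too low — raise k to concentrate. Iterating converges to k ≈ 3.69.
Then θ = 1.16/(3.69−1) ≈ 0.431.

k ≈ 3.69, θ ≈ 0.431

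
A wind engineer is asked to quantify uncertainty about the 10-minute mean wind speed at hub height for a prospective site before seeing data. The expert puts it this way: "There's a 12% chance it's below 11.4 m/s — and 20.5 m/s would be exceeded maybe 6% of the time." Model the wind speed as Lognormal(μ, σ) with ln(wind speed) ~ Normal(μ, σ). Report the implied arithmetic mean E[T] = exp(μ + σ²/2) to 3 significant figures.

If T ~ Lognormal(μ,σ) then ln T ~ Normal(μ,σ), so the p-quantile of ln T is μ + z_p·σ.
ln(11.4) = 2.434 and ln(20.5) = 3.02; z_{0.12} = -1.175, z_{0.94} = 1.555.
σ = (3.02 − 2.434)/(1.555 − (-1.175)) = 0.215.
μ = 2.434 − (-1.175)·0.215 = 2.686.
E[T] = exp(μ + σ²/2) = exp(2.686 + 0.0231) = 15 m/s.

E[T] ≈ 15 m/s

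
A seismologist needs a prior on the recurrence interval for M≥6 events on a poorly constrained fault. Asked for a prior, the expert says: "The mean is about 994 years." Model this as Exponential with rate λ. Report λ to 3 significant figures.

Exponential mean = 1/λ, so λ = 1/994.0 = 0.00101.

λ ≈ 0.00101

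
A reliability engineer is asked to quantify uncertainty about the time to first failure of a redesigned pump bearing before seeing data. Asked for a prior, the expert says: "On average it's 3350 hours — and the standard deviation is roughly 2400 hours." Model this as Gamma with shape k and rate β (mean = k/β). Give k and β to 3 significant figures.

For Gamma(k, rate β): mean = k/β, variance = k/β², so CV = 1/√k.
CV = SD/mean = 2400/3350 = 0.7164, hence k = 1/CV² = 1.95.
Then β = k/mean = 1.95/3350 = 0.000582.

k ≈ 1.95, β ≈ 0.000582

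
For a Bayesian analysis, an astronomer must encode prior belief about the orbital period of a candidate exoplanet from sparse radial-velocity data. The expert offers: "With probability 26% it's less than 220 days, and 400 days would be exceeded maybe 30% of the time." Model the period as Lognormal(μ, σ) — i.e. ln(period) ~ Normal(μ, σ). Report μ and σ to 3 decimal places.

If T ~ Lognormal(μ,σ) then ln T ~ Normal(μ,σ), so the p-quantile of ln T is μ + z_p·σ.
ln(220) = 5.394 and ln(400) = 5.991; z_{0.26} = -0.6433, z_{0.7} = 0.5244.
σ = (5.991 − 5.394)/(0.5244 − (-0.6433)) = 0.512.
μ = 5.394 − (-0.6433)·0.512 = 5.723.

μ ≈ 5.723, σ ≈ 0.512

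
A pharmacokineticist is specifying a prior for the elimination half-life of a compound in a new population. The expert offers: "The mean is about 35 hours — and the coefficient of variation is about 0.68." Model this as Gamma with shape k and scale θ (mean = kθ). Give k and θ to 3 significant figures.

For Gamma(k, scale θ): mean = kθ, variance = kθ², so CV = 1/√k.
CV = 0.68, hence k = 1/CV² = 2.16.
Then θ = mean/k = 35/2.16 = 16.2.

k ≈ 2.16, θ ≈ 16.2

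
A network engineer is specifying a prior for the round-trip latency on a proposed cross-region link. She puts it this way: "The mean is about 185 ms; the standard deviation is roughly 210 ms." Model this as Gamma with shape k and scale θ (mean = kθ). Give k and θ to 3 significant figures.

For Gamma(k, scale θ): mean = kθ, variance = kθ², so CV = 1/√k.
CV = SD/mean = 210/185 = 1.135, hence k = 1/CV² = 0.776.
Then θ = mean/k = 185/0.776 = 238.

k ≈ 0.776, θ ≈ 238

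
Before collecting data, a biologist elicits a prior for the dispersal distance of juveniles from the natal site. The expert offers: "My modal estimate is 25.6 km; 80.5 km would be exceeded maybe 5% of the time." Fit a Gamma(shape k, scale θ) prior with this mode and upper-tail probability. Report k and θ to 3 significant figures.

k ≈ 3, θ ≈ 12.8

Gamma(k,θ) with k>1 has mode (k−1)θ, so θ = 25.6/(k−1).
Need P(X < 80.5) = 0.95 with θ tied to k this way. Start at k = 2, θ = 25.6: P(X<80.5) ≈ 0.821.
Too low — raise k to concentrate. Iterating converges to k ≈ 3.
Then θ = 25.6/(3−1) ≈ 12.8.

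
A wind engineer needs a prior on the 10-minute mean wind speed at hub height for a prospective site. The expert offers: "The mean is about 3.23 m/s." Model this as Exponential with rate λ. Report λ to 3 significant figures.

Exponential mean = 1/λ, so λ = 1/3.23 = 0.31.

λ ≈ 0.31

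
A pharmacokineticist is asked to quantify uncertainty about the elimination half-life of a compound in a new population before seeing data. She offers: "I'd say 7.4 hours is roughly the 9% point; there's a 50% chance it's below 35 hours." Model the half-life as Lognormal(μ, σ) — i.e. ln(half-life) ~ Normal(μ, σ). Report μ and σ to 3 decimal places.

If T ~ Lognormal(μ,σ) then ln T ~ Normal(μ,σ), so the p-quantile of ln T is μ + z_p·σ.
ln(7.4) = 2.001 and ln(35) = 3.555; z_{0.09} = -1.341, z_{0.5} = 0.
σ = (3.555 − 2.001)/(0 − (-1.341)) = 1.159.
μ = 2.001 − (-1.341)·1.159 = 3.555.

μ ≈ 3.555, σ ≈ 1.159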